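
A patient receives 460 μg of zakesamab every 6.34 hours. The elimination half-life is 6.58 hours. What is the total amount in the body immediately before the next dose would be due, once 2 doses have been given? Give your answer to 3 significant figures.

357 μg

The 2 doses were given 12.68, 6.34 hours ago.
Total = 460·(1/2)^(12.68/6.58) + 460·(1/2)^(6.34/6.58)
      = 120.96 + 235.89 ≈ 356.85 μg.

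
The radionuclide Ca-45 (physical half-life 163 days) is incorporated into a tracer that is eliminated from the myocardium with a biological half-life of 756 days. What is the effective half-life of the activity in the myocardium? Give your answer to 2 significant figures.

130 days

1/t_eff = 1/t_phys + 1/t_biol = 1/163 + 1/756 = 0.0074577 per day.
t_eff = 163 × 756 / (163 + 756) ≈ 134.09 days.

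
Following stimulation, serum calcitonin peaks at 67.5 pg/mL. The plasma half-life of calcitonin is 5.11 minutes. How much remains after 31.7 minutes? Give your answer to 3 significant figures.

0.916 pg/mL

Number of half-lives: n = 31.7/5.11 ≈ 6.2035.
Remaining = 67.5 × (1/2)^6.2035 = 67.5 × 0.013569 ≈ 0.91592 pg/mL.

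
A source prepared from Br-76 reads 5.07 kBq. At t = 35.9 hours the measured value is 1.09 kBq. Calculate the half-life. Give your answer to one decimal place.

16.2 hours

A/A₀ = 1.09/5.07 ≈ 0.21499.
n = log₂(4.6514) ≈ 2.2177 half-lives elapsed in 35.9 hours.
t½ = 35.9/2.2177 ≈ 16.188 hours.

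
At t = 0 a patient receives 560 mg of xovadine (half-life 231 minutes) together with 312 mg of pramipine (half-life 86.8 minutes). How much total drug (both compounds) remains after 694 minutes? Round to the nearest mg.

xovadine: 560 × (1/2)^(694/231) = 560 × (1/2)^3.0043 ≈ 69.79 mg.
pramipine: 312 × (1/2)^(694/86.8) = 312 × (1/2)^7.9954 ≈ 1.2226 mg.
Total = 69.79 + 1.2226 ≈ 71.013 mg.

71 mg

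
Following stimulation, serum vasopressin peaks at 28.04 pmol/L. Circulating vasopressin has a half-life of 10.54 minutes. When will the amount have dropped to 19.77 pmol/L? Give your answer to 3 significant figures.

Fraction remaining = 19.77/28.04 ≈ 0.70506.
n = log₂(28.04/19.77) = ln(1.4183)/ln 2 ≈ 0.50417 half-lives.
t = n × t½ = 0.50417 × 10.54 ≈ 5.314 minutes.

5.31 minutes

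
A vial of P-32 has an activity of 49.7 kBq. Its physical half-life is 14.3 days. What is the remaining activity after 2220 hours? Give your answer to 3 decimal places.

Convert the elapsed time: 2220 hours = 92.5 days.
Number of half-lives: n = 92.5/14.3 ≈ 6.4685.
Remaining = 49.7 × (1/2)^6.4685 = 49.7 × 0.011292 ≈ 0.56122 kBq.

0.561 kBq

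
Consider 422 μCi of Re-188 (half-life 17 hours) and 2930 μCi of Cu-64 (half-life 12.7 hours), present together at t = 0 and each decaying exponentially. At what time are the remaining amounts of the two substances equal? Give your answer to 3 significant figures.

140 hours

Set 422·(1/2)^(t/17) = 2930·(1/2)^(t/12.7).
Taking log₂: log₂(422/2930) = t·(1/17 − 1/12.7).
log₂(0.14403) = -2.7956; 1/17 − 1/12.7 = -0.019917.
t = -2.7956 / -0.019917 ≈ 140.36 hours.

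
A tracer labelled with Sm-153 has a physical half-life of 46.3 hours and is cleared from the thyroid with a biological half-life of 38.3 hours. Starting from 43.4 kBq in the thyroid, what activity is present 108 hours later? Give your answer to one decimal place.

1/t_eff = 1/t_phys + 1/t_biol = 1/46.3 + 1/38.3 = 0.047708 per hour.
t_eff = 46.3 × 38.3 / (46.3 + 38.3) ≈ 20.961 hours.
Remaining = 43.4 × (1/2)^(108/20.961) = 43.4 × (1/2)^5.1525 ≈ 1.2202 kBq.

1.2 kBq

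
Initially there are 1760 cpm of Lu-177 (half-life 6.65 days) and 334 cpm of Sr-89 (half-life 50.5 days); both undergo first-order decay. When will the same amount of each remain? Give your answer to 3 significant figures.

Set 1760·(1/2)^(t/6.65) = 334·(1/2)^(t/50.5).
Taking log₂: log₂(1760/334) = t·(1/6.65 − 1/50.5).
log₂(5.2695) = 2.3977; 1/6.65 − 1/50.5 = 0.13057.
t = 2.3977 / 0.13057 ≈ 18.362 days.

18.4 days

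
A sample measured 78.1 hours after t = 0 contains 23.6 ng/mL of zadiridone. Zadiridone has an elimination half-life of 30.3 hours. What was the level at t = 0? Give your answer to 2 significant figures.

140 ng/mL

Number of half-lives elapsed: n = 78.1/30.3 ≈ 2.5776.
A₀ = A × 2^n = 23.6 × 2^2.5776 = 23.6 × 5.9693 ≈ 140.88 ng/mL.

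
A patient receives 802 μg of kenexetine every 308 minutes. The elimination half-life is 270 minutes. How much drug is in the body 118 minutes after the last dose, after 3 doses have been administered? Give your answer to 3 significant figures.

983 μg

The 3 doses were given 734, 426, 118 minutes ago.
Total = 802·(1/2)^(734/270) + 802·(1/2)^(426/270) + 802·(1/2)^(118/270)
      = 121.85 + 268.67 + 592.4 ≈ 982.91 μg.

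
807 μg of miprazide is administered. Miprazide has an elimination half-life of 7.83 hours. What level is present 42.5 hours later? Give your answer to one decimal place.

18.7 μg

Number of half-lives: n = 42.5/7.83 ≈ 5.4278.
Remaining = 807 × (1/2)^5.4278 = 807 × 0.02323 ≈ 18.747 μg.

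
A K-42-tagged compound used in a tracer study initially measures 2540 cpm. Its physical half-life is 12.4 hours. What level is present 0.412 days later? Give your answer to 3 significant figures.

Convert the elapsed time: 0.412 days = 9.888 hours.
Number of half-lives: n = 9.888/12.4 ≈ 0.79742.
Remaining = 2540 × (1/2)^0.79742 = 2540 × 0.57538 ≈ 1461.5 cpm.

1460 cpm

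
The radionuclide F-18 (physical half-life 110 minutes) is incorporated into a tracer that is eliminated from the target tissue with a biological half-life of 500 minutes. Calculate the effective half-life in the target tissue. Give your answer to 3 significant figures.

90.2 minutes

1/t_eff = 1/t_phys + 1/t_biol = 1/110 + 1/500 = 0.011091 per minute.
t_eff = 110 × 500 / (110 + 500) ≈ 90.164 minutes.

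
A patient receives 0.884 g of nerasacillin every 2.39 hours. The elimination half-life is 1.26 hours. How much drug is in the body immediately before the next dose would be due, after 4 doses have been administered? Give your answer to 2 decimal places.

0.32 g

The 4 doses were given 9.56, 7.17, 4.78, 2.39 hours ago.
Total = 0.884·(1/2)^(9.56/1.26) + 0.884·(1/2)^(7.17/1.26) + 0.884·(1/2)^(4.78/1.26) + 0.884·(1/2)^(2.39/1.26)
      = 0.0045967 + 0.017118 + 0.063746 + 0.23738 ≈ 0.32284 g.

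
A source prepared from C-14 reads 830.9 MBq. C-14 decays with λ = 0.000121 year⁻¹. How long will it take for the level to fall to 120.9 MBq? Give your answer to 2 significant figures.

t½ = ln 2 / λ = 0.69315 / 0.000121 ≈ 5728.5 years.
Fraction remaining = 120.9/830.9 ≈ 0.1455.
n = log₂(830.9/120.9) = ln(6.8726)/ln 2 ≈ 2.7809 half-lives.
t = n × t½ = 2.7809 × 5728.5 ≈ 15930 years.

16000 years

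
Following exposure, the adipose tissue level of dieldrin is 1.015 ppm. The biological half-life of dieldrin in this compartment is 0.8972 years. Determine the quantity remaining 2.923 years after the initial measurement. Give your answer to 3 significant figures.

Number of half-lives: n = 2.923/0.8972 ≈ 3.2579.
Remaining = 1.015 × (1/2)^3.2579 = 1.015 × 0.10454 ≈ 0.10611 ppm.

0.106 ppm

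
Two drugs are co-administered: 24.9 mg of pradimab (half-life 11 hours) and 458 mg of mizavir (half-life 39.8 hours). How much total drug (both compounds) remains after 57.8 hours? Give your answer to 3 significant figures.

pradimab: 24.9 × (1/2)^(57.8/11) = 24.9 × (1/2)^5.2545 ≈ 0.65226 mg.
mizavir: 458 × (1/2)^(57.8/39.8) = 458 × (1/2)^1.4523 ≈ 167.38 mg.
Total = 0.65226 + 167.38 ≈ 168.03 mg.

168 mg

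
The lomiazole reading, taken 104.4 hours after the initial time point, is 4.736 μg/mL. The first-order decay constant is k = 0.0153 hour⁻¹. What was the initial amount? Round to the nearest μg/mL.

t½ = ln 2 / k = 0.69315 / 0.0153 ≈ 45.304 hours.
Number of half-lives elapsed: n = 104.4/45.304 ≈ 2.3044.
A₀ = A × 2^n = 4.736 × 2^2.3044 = 4.736 × 4.9398 ≈ 23.395 μg/mL.

23 μg/mL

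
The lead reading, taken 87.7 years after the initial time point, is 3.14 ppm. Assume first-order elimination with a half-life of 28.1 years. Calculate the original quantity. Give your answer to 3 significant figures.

Number of half-lives elapsed: n = 87.7/28.1 ≈ 3.121.
A₀ = A × 2^n = 3.14 × 2^3.121 = 3.14 × 8.6999 ≈ 27.318 ppm.

27.3 ppm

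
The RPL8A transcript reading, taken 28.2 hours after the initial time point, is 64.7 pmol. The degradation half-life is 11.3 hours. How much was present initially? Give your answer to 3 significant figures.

Number of half-lives elapsed: n = 28.2/11.3 ≈ 2.4956.
A₀ = A × 2^n = 64.7 × 2^2.4956 = 64.7 × 5.6395 ≈ 364.88 pmol.

365 pmol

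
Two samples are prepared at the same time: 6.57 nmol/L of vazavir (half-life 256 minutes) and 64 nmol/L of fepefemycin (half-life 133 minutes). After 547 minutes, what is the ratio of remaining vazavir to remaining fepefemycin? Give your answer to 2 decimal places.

vazavir: 6.57 × (1/2)^(547/256) = 6.57 × (1/2)^2.1367 ≈ 1.494 nmol/L.
fepefemycin: 64 × (1/2)^(547/133) = 64 × (1/2)^4.1128 ≈ 3.6992 nmol/L.
Ratio ≈ 1.494 / 3.6992 ≈ 0.40387.

0.40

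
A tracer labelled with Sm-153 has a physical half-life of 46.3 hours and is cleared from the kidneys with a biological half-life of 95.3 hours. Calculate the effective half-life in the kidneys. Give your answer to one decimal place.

31.2 hours

1/t_eff = 1/t_phys + 1/t_biol = 1/46.3 + 1/95.3 = 0.032091 per hour.
t_eff = 46.3 × 95.3 / (46.3 + 95.3) ≈ 31.161 hours.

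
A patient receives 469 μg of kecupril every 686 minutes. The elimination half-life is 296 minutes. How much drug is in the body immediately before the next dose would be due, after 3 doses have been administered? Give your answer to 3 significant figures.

117 μg

The 3 doses were given 2058, 1372, 686 minutes ago.
Total = 469·(1/2)^(2058/296) + 469·(1/2)^(1372/296) + 469·(1/2)^(686/296)
      = 3.7862 + 18.874 + 94.084 ≈ 116.74 μg.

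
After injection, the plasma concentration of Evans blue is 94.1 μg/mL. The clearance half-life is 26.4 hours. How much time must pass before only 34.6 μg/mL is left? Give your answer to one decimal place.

Fraction remaining = 34.6/94.1 ≈ 0.36769.
n = log₂(94.1/34.6) = ln(2.7197)/ln 2 ≈ 1.4434 half-lives.
t = n × t½ = 1.4434 × 26.4 ≈ 38.106 hours.

38.1 hours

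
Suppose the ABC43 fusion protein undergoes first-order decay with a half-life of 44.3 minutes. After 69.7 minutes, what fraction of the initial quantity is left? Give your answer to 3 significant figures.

n = 69.7/44.3 ≈ 1.5734 half-lives.
Fraction remaining = (1/2)^1.5734 ≈ 0.33602.

0.336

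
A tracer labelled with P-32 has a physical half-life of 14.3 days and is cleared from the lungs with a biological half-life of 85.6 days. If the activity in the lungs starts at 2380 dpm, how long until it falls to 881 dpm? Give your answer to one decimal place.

17.6 days

1/t_eff = 1/t_phys + 1/t_biol = 1/14.3 + 1/85.6 = 0.081612 per day.
t_eff = 14.3 × 85.6 / (14.3 + 85.6) ≈ 12.253 days.
n = log₂(2380/881) ≈ 1.4337; t = 1.4337 × 12.253 ≈ 17.568 days.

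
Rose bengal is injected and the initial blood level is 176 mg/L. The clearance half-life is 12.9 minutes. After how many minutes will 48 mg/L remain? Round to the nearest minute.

24 minutes

Fraction remaining = 48/176 ≈ 0.27273.
n = log₂(176/48) = ln(3.6667)/ln 2 ≈ 1.8745 half-lives.
t = n × t½ = 1.8745 × 12.9 ≈ 24.181 minutes.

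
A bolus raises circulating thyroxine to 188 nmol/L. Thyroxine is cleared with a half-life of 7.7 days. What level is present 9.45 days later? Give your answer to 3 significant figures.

80.3 nmol/L

Number of half-lives: n = 9.45/7.7 ≈ 1.2273.
Remaining = 188 × (1/2)^1.2273 = 188 × 0.42712 ≈ 80.299 nmol/L.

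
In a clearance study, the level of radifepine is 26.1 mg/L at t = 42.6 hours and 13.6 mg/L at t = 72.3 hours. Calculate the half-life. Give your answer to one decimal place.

31.6 hours

Over Δt = 72.3 − 42.6 = 29.7 hours, the level fell by a factor of 26.1/13.6 ≈ 1.9191.
n = log₂(1.9191) ≈ 0.94044 half-lives, so t½ = 29.7/0.94044 ≈ 31.581 hours.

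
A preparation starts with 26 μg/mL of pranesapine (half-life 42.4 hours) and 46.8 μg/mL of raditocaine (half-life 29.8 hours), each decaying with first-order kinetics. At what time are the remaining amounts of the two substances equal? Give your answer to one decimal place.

Set 26·(1/2)^(t/42.4) = 46.8·(1/2)^(t/29.8).
Taking log₂: log₂(26/46.8) = t·(1/42.4 − 1/29.8).
log₂(0.55556) = -0.848; 1/42.4 − 1/29.8 = -0.0099721.
t = -0.848 / -0.0099721 ≈ 85.037 hours.

85.0 hours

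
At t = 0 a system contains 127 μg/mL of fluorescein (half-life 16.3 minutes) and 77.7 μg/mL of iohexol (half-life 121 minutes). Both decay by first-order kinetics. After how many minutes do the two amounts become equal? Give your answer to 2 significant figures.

Set 127·(1/2)^(t/16.3) = 77.7·(1/2)^(t/121).
Taking log₂: log₂(127/77.7) = t·(1/16.3 − 1/121).
log₂(1.6345) = 0.70884; 1/16.3 − 1/121 = 0.053085.
t = 0.70884 / 0.053085 ≈ 13.353 minutes.

13 minutes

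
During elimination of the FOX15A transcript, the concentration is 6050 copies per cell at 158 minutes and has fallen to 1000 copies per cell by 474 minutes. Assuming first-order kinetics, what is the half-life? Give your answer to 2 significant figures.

Over Δt = 474 − 158 = 316 minutes, the level fell by a factor of 6050/1000 ≈ 6.05.
n = log₂(6.05) ≈ 2.5969 half-lives, so t½ = 316/2.5969 ≈ 121.68 minutes.

120 minutes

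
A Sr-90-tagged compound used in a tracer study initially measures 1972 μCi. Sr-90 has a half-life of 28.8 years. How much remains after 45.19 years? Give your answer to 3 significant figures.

665 μCi

Number of half-lives: n = 45.19/28.8 ≈ 1.5691.
Remaining = 1972 × (1/2)^1.5691 = 1972 × 0.33702 ≈ 664.6 μCi.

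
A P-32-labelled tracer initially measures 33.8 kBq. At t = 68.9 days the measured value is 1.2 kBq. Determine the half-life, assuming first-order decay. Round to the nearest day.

A/A₀ = 1.2/33.8 ≈ 0.035503.
n = log₂(28.167) ≈ 4.8159 half-lives elapsed in 68.9 days.
t½ = 68.9/4.8159 ≈ 14.307 days.

14 days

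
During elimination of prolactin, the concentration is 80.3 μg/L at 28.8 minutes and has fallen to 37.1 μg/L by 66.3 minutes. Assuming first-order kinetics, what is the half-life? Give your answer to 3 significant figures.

33.7 minutes

Over Δt = 66.3 − 28.8 = 37.5 minutes, the level fell by a factor of 80.3/37.1 ≈ 2.1644.
n = log₂(2.1644) ≈ 1.114 half-lives, so t½ = 37.5/1.114 ≈ 33.663 minutes.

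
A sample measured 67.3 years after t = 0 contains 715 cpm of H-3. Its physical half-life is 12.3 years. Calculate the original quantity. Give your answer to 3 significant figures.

31700 cpm

Number of half-lives elapsed: n = 67.3/12.3 ≈ 5.4715.
A₀ = A × 2^n = 715 × 2^5.4715 = 715 × 44.371 ≈ 31725 cpm.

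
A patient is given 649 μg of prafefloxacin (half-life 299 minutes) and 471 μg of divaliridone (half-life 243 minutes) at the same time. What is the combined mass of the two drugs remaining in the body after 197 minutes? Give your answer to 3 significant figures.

prafefloxacin: 649 × (1/2)^(197/299) = 649 × (1/2)^0.65886 ≈ 411.06 μg.
divaliridone: 471 × (1/2)^(197/243) = 471 × (1/2)^0.8107 ≈ 268.52 μg.
Total = 411.06 + 268.52 ≈ 679.58 μg.

680 μg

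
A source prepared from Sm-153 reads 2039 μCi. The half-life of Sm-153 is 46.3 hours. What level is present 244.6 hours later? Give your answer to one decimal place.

52.4 μCi

Number of half-lives: n = 244.6/46.3 ≈ 5.2829.
Remaining = 2039 × (1/2)^5.2829 = 2039 × 0.025685 ≈ 52.371 μCi.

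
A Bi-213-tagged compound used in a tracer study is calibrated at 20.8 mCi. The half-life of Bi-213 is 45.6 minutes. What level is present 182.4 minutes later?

Elapsed time is 4 half-lives (182.4/45.6).
Each half-life halves the amount: 20.8 × (1/2)^4 = 20.8/16 = 1.3 mCi.

1.3 mCi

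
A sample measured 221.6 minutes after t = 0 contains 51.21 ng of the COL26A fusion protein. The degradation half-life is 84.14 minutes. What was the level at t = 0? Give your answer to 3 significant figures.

Number of half-lives elapsed: n = 221.6/84.14 ≈ 2.6337.
A₀ = A × 2^n = 51.21 × 2^2.6337 = 51.21 × 6.2062 ≈ 317.82 ng.

318 ng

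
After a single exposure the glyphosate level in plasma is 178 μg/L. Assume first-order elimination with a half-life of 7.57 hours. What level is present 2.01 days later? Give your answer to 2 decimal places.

2.15 μg/L

Convert the elapsed time: 2.01 days = 48.24 hours.
Number of half-lives: n = 48.24/7.57 ≈ 6.3725.
Remaining = 178 × (1/2)^6.3725 = 178 × 0.012069 ≈ 2.1483 μg/L.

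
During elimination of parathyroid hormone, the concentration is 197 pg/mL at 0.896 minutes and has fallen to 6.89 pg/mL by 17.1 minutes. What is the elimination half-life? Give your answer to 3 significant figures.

Over Δt = 17.1 − 0.896 = 16.204 minutes, the level fell by a factor of 197/6.89 ≈ 28.592.
n = log₂(28.592) ≈ 4.8375 half-lives, so t½ = 16.204/4.8375 ≈ 3.3496 minutes.

3.35 minutes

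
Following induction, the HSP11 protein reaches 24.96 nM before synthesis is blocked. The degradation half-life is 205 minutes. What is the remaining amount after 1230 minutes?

Elapsed time is 6 half-lives (1230/205).
Each half-life halves the amount: 24.96 × (1/2)^6 = 24.96/64 = 0.39 nM.

0.39 nM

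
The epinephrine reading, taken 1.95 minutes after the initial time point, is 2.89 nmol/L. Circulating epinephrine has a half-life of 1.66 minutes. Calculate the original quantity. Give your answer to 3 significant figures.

Number of half-lives elapsed: n = 1.95/1.66 ≈ 1.1747.
A₀ = A × 2^n = 2.89 × 2^1.1747 = 2.89 × 2.2575 ≈ 6.5241 nmol/L.

6.52 nmol/L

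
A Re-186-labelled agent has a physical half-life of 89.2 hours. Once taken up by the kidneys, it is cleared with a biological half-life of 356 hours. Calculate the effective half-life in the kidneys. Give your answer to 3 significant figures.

71.3 hours

1/t_eff = 1/t_phys + 1/t_biol = 1/89.2 + 1/356 = 0.01402 per hour.
t_eff = 89.2 × 356 / (89.2 + 356) ≈ 71.328 hours.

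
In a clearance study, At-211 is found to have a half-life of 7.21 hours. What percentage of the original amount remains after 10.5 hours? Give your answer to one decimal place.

n = 10.5/7.21 ≈ 1.4563 half-lives.
Fraction remaining = (1/2)^1.4563 ≈ 0.36442, i.e. 36.442%.

36.4%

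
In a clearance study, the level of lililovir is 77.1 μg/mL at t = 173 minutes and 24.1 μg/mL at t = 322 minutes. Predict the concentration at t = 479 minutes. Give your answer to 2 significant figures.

7.1 μg/mL

Over Δt = 322 − 173 = 149 minutes, the level fell by a factor of 77.1/24.1 ≈ 3.1992.
n = log₂(3.1992) ≈ 1.6777 half-lives, so t½ = 149/1.6777 ≈ 88.812 minutes.
From t = 322 to t = 479: 24.1 × (1/2)^((479−322)/88.812) ≈ 7.0772 μg/mL.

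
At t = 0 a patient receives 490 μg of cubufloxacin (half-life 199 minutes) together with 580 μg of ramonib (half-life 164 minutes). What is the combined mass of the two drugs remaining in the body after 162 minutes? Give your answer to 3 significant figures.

cubufloxacin: 490 × (1/2)^(162/199) = 490 × (1/2)^0.81407 ≈ 278.7 μg.
ramonib: 580 × (1/2)^(162/164) = 580 × (1/2)^0.9878 ≈ 292.46 μg.
Total = 278.7 + 292.46 ≈ 571.16 μg.

571 μg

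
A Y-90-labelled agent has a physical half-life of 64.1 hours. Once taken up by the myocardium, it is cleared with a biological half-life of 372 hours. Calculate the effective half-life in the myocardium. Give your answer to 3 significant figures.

54.7 hours

1/t_eff = 1/t_phys + 1/t_biol = 1/64.1 + 1/372 = 0.018289 per hour.
t_eff = 64.1 × 372 / (64.1 + 372) ≈ 54.678 hours.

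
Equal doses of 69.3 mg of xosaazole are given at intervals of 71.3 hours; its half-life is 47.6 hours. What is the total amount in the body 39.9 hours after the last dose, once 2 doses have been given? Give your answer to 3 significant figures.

The 2 doses were given 111.2, 39.9 hours ago.
Total = 69.3·(1/2)^(111.2/47.6) + 69.3·(1/2)^(39.9/47.6)
      = 13.724 + 38.761 ≈ 52.486 mg.

52.5 mg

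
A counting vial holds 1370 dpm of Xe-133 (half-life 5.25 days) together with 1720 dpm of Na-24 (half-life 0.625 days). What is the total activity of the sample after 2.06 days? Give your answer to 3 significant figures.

1220 dpm

Xe-133: 1370 × (1/2)^(2.06/5.25) = 1370 × (1/2)^0.39238 ≈ 1043.8 dpm.
Na-24: 1720 × (1/2)^(2.06/0.625) = 1720 × (1/2)^3.296 ≈ 175.12 dpm.
Total = 1043.8 + 175.12 ≈ 1218.9 dpm.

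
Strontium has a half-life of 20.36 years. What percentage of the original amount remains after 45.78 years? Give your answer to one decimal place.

n = 45.78/20.36 ≈ 2.2485 half-lives.
Fraction remaining = (1/2)^2.2485 ≈ 0.21044, i.e. 21.044%.

21.0%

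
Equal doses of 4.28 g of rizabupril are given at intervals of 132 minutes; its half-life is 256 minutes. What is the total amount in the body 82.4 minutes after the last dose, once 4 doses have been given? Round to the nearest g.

9 g

The 4 doses were given 478.4, 346.4, 214.4, 82.4 minutes ago.
Total = 4.28·(1/2)^(478.4/256) + 4.28·(1/2)^(346.4/256) + 4.28·(1/2)^(214.4/256) + 4.28·(1/2)^(82.4/256)
      = 1.1719 + 1.6754 + 2.3951 + 3.4241 ≈ 8.6666 g.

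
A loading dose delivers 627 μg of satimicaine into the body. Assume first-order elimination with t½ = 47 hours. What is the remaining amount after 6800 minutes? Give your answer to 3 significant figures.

Convert the elapsed time: 6800 minutes = 113.333 hours.
Number of half-lives: n = 113.333/47 ≈ 2.4113.
Remaining = 627 × (1/2)^2.4113 = 627 × 0.18798 ≈ 117.86 μg.

118 μg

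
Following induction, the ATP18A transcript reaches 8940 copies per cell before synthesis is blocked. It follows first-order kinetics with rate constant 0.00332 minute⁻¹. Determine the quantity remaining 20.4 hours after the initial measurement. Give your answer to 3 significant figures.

154 copies per cell

t½ = ln 2 / k = 0.69315 / 0.00332 ≈ 208.78 minutes.
Convert the elapsed time: 20.4 hours = 1224 minutes.
Number of half-lives: n = 1224/208.78 ≈ 5.8627.
Remaining = 8940 × (1/2)^5.8627 = 8940 × 0.017186 ≈ 153.64 copies per cell.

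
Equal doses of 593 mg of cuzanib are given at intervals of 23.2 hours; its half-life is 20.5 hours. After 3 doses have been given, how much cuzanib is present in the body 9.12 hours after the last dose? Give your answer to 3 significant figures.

The 3 doses were given 55.52, 32.32, 9.12 hours ago.
Total = 593·(1/2)^(55.52/20.5) + 593·(1/2)^(32.32/20.5) + 593·(1/2)^(9.12/20.5)
      = 90.736 + 198.82 + 435.65 ≈ 725.2 mg.

725 mg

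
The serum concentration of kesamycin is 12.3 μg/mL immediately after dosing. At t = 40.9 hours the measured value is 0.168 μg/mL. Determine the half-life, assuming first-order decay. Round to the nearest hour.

7 hours

A/A₀ = 0.168/12.3 ≈ 0.013659.
n = log₂(73.214) ≈ 6.1941 half-lives elapsed in 40.9 hours.
t½ = 40.9/6.1941 ≈ 6.6031 hours.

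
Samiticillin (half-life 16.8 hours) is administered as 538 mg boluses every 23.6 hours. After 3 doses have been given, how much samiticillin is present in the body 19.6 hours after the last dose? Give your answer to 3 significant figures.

364 mg

The 3 doses were given 66.8, 43.2, 19.6 hours ago.
Total = 538·(1/2)^(66.8/16.8) + 538·(1/2)^(43.2/16.8) + 538·(1/2)^(19.6/16.8)
      = 34.185 + 90.512 + 239.65 ≈ 364.35 mg.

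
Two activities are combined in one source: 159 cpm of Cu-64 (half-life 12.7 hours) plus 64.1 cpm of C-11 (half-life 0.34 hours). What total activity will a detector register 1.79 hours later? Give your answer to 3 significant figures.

146 cpm

Cu-64: 159 × (1/2)^(1.79/12.7) = 159 × (1/2)^0.14094 ≈ 144.2 cpm.
C-11: 64.1 × (1/2)^(1.79/0.34) = 64.1 × (1/2)^5.2647 ≈ 1.6673 cpm.
Total = 144.2 + 1.6673 ≈ 145.87 cpm.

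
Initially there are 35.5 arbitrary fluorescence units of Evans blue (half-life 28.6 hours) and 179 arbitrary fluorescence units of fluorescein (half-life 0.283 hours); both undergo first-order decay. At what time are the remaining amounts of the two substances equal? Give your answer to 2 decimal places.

0.67 hours

Set 35.5·(1/2)^(t/28.6) = 179·(1/2)^(t/0.283).
Taking log₂: log₂(35.5/179) = t·(1/28.6 − 1/0.283).
log₂(0.19832) = -2.3341; 1/28.6 − 1/0.283 = -3.4986.
t = -2.3341 / -3.4986 ≈ 0.66714 hours.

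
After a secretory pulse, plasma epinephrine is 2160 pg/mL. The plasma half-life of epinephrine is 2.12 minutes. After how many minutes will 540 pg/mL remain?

4.24 minutes

540/2160 = 1/4, so 2 half-lives have elapsed.
t = 2 × 2.12 = 4.24 minutes.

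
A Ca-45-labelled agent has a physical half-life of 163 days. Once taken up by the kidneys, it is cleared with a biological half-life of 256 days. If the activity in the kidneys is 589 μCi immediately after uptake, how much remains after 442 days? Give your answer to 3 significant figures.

27.2 μCi

1/t_eff = 1/t_phys + 1/t_biol = 1/163 + 1/256 = 0.010041 per day.
t_eff = 163 × 256 / (163 + 256) ≈ 99.589 days.
Remaining = 589 × (1/2)^(442/99.589) = 589 × (1/2)^4.4382 ≈ 27.169 μCi.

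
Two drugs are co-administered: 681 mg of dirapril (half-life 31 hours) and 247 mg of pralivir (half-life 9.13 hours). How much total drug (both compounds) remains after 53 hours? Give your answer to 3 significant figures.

213 mg

dirapril: 681 × (1/2)^(53/31) = 681 × (1/2)^1.7097 ≈ 208.2 mg.
pralivir: 247 × (1/2)^(53/9.13) = 247 × (1/2)^5.805 ≈ 4.4178 mg.
Total = 208.2 + 4.4178 ≈ 212.62 mg.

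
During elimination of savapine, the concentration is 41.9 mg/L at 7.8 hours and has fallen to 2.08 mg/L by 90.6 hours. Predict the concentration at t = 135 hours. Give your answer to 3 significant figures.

Over Δt = 90.6 − 7.8 = 82.8 hours, the level fell by a factor of 41.9/2.08 ≈ 20.144.
n = log₂(20.144) ≈ 4.3323 half-lives, so t½ = 82.8/4.3323 ≈ 19.112 hours.
From t = 90.6 to t = 135: 2.08 × (1/2)^((135−90.6)/19.112) ≈ 0.41566 mg/L.

0.416 mg/L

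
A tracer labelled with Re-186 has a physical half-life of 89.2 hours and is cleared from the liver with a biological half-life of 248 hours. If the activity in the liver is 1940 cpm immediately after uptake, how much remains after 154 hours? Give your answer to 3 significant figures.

381 cpm

1/t_eff = 1/t_phys + 1/t_biol = 1/89.2 + 1/248 = 0.015243 per hour.
t_eff = 89.2 × 248 / (89.2 + 248) ≈ 65.604 hours.
Remaining = 1940 × (1/2)^(154/65.604) = 1940 × (1/2)^2.3474 ≈ 381.2 cpm.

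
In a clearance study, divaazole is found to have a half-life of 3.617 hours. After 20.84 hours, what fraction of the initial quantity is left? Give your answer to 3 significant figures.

n = 20.84/3.617 ≈ 5.7617 half-lives.
Fraction remaining = (1/2)^5.7617 ≈ 0.018432.

0.0184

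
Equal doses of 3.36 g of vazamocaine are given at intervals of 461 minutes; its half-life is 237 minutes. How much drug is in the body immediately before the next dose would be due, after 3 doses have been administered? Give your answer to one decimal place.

The 3 doses were given 1383, 922, 461 minutes ago.
Total = 3.36·(1/2)^(1383/237) + 3.36·(1/2)^(922/237) + 3.36·(1/2)^(461/237)
      = 0.058843 + 0.22659 + 0.87255 ≈ 1.158 g.

1.2 g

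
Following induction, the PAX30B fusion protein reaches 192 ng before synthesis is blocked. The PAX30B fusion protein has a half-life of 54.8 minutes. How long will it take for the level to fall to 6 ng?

274 minutes

6/192 = 1/32, so 5 half-lives have elapsed.
t = 5 × 54.8 = 274 minutes.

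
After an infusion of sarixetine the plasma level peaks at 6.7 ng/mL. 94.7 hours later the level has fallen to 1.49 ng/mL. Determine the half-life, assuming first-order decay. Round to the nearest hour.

A/A₀ = 1.49/6.7 ≈ 0.22239.
n = log₂(4.4966) ≈ 2.1688 half-lives elapsed in 94.7 hours.
t½ = 94.7/2.1688 ≈ 43.664 hours.

44 hours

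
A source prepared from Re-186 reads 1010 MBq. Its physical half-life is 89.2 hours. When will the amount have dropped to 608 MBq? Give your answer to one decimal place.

Fraction remaining = 608/1010 ≈ 0.60198.
n = log₂(1010/608) = ln(1.6612)/ln 2 ≈ 0.73221 half-lives.
t = n × t½ = 0.73221 × 89.2 ≈ 65.313 hours.

65.3 hours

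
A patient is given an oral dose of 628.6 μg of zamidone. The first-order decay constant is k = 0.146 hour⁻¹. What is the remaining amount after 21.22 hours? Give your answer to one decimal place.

28.4 μg

t½ = ln 2 / k = 0.69315 / 0.146 ≈ 4.7476 hours.
Number of half-lives: n = 21.22/4.7476 ≈ 4.4696.
Remaining = 628.6 × (1/2)^4.4696 = 628.6 × 0.045134 ≈ 28.371 μg.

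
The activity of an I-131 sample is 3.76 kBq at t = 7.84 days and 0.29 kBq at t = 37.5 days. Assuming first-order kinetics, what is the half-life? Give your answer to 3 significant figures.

Over Δt = 37.5 − 7.84 = 29.66 days, the level fell by a factor of 3.76/0.29 ≈ 12.966.
n = log₂(12.966) ≈ 3.6966 half-lives, so t½ = 29.66/3.6966 ≈ 8.0236 days.

8.02 days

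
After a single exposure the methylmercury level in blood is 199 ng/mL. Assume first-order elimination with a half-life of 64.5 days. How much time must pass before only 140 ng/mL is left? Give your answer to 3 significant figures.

32.7 days

Fraction remaining = 140/199 ≈ 0.70352.
n = log₂(199/140) = ln(1.4214)/ln 2 ≈ 0.50734 half-lives.
t = n × t½ = 0.50734 × 64.5 ≈ 32.724 days.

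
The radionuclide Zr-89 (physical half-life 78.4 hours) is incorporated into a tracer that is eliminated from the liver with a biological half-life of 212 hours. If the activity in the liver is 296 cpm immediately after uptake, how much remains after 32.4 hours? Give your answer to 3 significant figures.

1/t_eff = 1/t_phys + 1/t_biol = 1/78.4 + 1/212 = 0.017472 per hour.
t_eff = 78.4 × 212 / (78.4 + 212) ≈ 57.234 hours.
Remaining = 296 × (1/2)^(32.4/57.234) = 296 × (1/2)^0.5661 ≈ 199.93 cpm.

200 cpm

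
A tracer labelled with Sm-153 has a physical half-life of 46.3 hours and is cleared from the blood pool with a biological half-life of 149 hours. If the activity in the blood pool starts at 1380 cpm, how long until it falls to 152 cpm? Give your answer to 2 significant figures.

110 hours

1/t_eff = 1/t_phys + 1/t_biol = 1/46.3 + 1/149 = 0.02831 per hour.
t_eff = 46.3 × 149 / (46.3 + 149) ≈ 35.324 hours.
n = log₂(1380/152) ≈ 3.1825; t = 3.1825 × 35.324 ≈ 112.42 hours.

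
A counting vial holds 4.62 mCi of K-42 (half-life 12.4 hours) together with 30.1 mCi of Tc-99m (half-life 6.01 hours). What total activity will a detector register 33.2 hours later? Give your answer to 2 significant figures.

K-42: 4.62 × (1/2)^(33.2/12.4) = 4.62 × (1/2)^2.6774 ≈ 0.7222 mCi.
Tc-99m: 30.1 × (1/2)^(33.2/6.01) = 30.1 × (1/2)^5.5241 ≈ 0.65409 mCi.
Total = 0.7222 + 0.65409 ≈ 1.3763 mCi.

1.4 mCi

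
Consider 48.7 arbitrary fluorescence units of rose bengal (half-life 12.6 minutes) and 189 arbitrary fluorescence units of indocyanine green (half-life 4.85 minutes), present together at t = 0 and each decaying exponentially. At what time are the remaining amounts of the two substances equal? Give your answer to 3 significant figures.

15.4 minutes

Set 48.7·(1/2)^(t/12.6) = 189·(1/2)^(t/4.85).
Taking log₂: log₂(48.7/189) = t·(1/12.6 − 1/4.85).
log₂(0.25767) = -1.9564; 1/12.6 − 1/4.85 = -0.12682.
t = -1.9564 / -0.12682 ≈ 15.426 minutes.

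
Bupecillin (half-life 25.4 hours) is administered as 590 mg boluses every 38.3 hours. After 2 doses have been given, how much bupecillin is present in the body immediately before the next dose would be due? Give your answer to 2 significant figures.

The 2 doses were given 76.6, 38.3 hours ago.
Total = 590·(1/2)^(76.6/25.4) + 590·(1/2)^(38.3/25.4)
      = 72.949 + 207.46 ≈ 280.41 mg.

280 mg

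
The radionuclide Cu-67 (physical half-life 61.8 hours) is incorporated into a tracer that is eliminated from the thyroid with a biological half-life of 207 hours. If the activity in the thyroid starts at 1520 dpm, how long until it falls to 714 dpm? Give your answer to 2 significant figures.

52 hours

1/t_eff = 1/t_phys + 1/t_biol = 1/61.8 + 1/207 = 0.021012 per hour.
t_eff = 61.8 × 207 / (61.8 + 207) ≈ 47.592 hours.
n = log₂(1520/714) ≈ 1.0901; t = 1.0901 × 47.592 ≈ 51.878 hours.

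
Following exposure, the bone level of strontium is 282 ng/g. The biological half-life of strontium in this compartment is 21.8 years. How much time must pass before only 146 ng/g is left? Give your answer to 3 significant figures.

Fraction remaining = 146/282 ≈ 0.51773.
n = log₂(282/146) = ln(1.9315)/ln 2 ≈ 0.94973 half-lives.
t = n × t½ = 0.94973 × 21.8 ≈ 20.704 years.

20.7 years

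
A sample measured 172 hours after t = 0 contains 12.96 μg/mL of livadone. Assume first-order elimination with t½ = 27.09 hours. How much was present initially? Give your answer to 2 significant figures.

1100 μg/mL

Number of half-lives elapsed: n = 172/27.09 ≈ 6.3492.
A₀ = A × 2^n = 12.96 × 2^6.3492 = 12.96 × 81.527 ≈ 1056.6 μg/mL.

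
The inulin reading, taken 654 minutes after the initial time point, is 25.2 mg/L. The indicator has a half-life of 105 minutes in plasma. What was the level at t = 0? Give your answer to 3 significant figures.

1890 mg/L

Number of half-lives elapsed: n = 654/105 ≈ 6.2286.
A₀ = A × 2^n = 25.2 × 2^6.2286 = 25.2 × 74.987 ≈ 1889.7 mg/L.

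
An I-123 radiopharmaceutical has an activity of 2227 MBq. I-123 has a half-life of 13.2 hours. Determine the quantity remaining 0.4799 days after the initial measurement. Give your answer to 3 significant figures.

1220 MBq

Convert the elapsed time: 0.4799 days = 11.5176 hours.
Number of half-lives: n = 11.5176/13.2 ≈ 0.87255.
Remaining = 2227 × (1/2)^0.87255 = 2227 × 0.54618 ≈ 1216.3 MBq.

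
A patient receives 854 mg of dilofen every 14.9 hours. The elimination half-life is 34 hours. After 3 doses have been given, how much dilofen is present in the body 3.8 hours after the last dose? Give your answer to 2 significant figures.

The 3 doses were given 33.6, 18.7, 3.8 hours ago.
Total = 854·(1/2)^(33.6/34) + 854·(1/2)^(18.7/34) + 854·(1/2)^(3.8/34)
      = 430.5 + 583.3 + 790.34 ≈ 1804.1 mg.

1800 mg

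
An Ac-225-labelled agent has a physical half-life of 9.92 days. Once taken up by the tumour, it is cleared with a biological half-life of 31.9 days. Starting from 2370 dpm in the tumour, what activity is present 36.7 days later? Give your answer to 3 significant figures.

82.2 dpm

1/t_eff = 1/t_phys + 1/t_biol = 1/9.92 + 1/31.9 = 0.13215 per day.
t_eff = 9.92 × 31.9 / (9.92 + 31.9) ≈ 7.5669 days.
Remaining = 2370 × (1/2)^(36.7/7.5669) = 2370 × (1/2)^4.8501 ≈ 82.174 dpm.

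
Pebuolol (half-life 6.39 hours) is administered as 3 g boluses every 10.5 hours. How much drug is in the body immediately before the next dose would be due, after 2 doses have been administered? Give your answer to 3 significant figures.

1.27 g

The 2 doses were given 21, 10.5 hours ago.
Total = 3·(1/2)^(21/6.39) + 3·(1/2)^(10.5/6.39)
      = 0.30748 + 0.96044 ≈ 1.2679 g.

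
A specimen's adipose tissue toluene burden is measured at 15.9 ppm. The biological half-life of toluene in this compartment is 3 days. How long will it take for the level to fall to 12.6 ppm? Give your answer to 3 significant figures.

Fraction remaining = 12.6/15.9 ≈ 0.79245.
n = log₂(15.9/12.6) = ln(1.2619)/ln 2 ≈ 0.3356 half-lives.
t = n × t½ = 0.3356 × 3 ≈ 1.0068 days.

1.01 days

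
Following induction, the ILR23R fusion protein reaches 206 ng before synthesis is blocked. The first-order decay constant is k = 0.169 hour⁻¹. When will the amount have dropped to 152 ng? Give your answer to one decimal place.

1.8 hours

t½ = ln 2 / k = 0.69315 / 0.169 ≈ 4.1015 hours.
Fraction remaining = 152/206 ≈ 0.73786.
n = log₂(206/152) = ln(1.3553)/ln 2 ≈ 0.43857 half-lives.
t = n × t½ = 0.43857 × 4.1015 ≈ 1.7988 hours.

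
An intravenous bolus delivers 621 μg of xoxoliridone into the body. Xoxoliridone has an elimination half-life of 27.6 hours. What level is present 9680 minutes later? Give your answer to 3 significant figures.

10.8 μg

Convert the elapsed time: 9680 minutes = 161.333 hours.
Number of half-lives: n = 161.333/27.6 ≈ 5.8454.
Remaining = 621 × (1/2)^5.8454 = 621 × 0.017392 ≈ 10.801 μg.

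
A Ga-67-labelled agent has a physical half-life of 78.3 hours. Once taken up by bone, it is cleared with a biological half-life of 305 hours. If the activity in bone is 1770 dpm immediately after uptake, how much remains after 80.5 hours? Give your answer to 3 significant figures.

723 dpm

1/t_eff = 1/t_phys + 1/t_biol = 1/78.3 + 1/305 = 0.01605 per hour.
t_eff = 78.3 × 305 / (78.3 + 305) ≈ 62.305 hours.
Remaining = 1770 × (1/2)^(80.5/62.305) = 1770 × (1/2)^1.292 ≈ 722.82 dpm.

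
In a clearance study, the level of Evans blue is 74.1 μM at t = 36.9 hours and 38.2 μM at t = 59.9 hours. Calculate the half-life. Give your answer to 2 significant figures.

Over Δt = 59.9 − 36.9 = 23 hours, the level fell by a factor of 74.1/38.2 ≈ 1.9398.
n = log₂(1.9398) ≈ 0.9559 half-lives, so t½ = 23/0.9559 ≈ 24.061 hours.

24 hours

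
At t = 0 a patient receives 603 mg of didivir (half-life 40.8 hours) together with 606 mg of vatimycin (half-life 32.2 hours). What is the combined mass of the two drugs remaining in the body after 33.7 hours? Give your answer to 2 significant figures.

didivir: 603 × (1/2)^(33.7/40.8) = 603 × (1/2)^0.82598 ≈ 340.15 mg.
vatimycin: 606 × (1/2)^(33.7/32.2) = 606 × (1/2)^1.0466 ≈ 293.37 mg.
Total = 340.15 + 293.37 ≈ 633.52 mg.

630 mg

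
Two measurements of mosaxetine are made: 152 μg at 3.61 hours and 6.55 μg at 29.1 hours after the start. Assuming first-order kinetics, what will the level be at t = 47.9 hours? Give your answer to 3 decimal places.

Over Δt = 29.1 − 3.61 = 25.49 hours, the level fell by a factor of 152/6.55 ≈ 23.206.
n = log₂(23.206) ≈ 4.5364 half-lives, so t½ = 25.49/4.5364 ≈ 5.619 hours.
From t = 29.1 to t = 47.9: 6.55 × (1/2)^((47.9−29.1)/5.619) ≈ 0.64424 μg.

0.644 μg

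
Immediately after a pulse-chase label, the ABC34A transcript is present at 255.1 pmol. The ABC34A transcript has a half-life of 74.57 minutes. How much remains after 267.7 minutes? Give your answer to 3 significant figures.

Number of half-lives: n = 267.7/74.57 ≈ 3.5899.
Remaining = 255.1 × (1/2)^3.5899 = 255.1 × 0.083048 ≈ 21.185 pmol.

21.2 pmol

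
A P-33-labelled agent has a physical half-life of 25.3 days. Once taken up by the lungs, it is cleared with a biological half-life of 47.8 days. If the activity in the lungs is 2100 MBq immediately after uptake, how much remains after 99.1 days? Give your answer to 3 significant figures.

33.0 MBq

1/t_eff = 1/t_phys + 1/t_biol = 1/25.3 + 1/47.8 = 0.060446 per day.
t_eff = 25.3 × 47.8 / (25.3 + 47.8) ≈ 16.544 days.
Remaining = 2100 × (1/2)^(99.1/16.544) = 2100 × (1/2)^5.9902 ≈ 33.036 MBq.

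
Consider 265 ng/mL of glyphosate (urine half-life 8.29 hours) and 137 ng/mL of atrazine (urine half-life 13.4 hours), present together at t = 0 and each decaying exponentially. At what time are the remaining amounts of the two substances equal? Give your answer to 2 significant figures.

21 hours

Set 265·(1/2)^(t/8.29) = 137·(1/2)^(t/13.4).
Taking log₂: log₂(265/137) = t·(1/8.29 − 1/13.4).
log₂(1.9343) = 0.95182; 1/8.29 − 1/13.4 = 0.046.
t = 0.95182 / 0.046 ≈ 20.691 hours.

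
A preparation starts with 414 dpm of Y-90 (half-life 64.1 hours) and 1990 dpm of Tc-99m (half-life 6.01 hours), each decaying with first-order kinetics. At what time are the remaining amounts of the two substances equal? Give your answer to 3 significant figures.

15.0 hours

Set 414·(1/2)^(t/64.1) = 1990·(1/2)^(t/6.01).
Taking log₂: log₂(414/1990) = t·(1/64.1 − 1/6.01).
log₂(0.20804) = -2.2651; 1/64.1 − 1/6.01 = -0.15079.
t = -2.2651 / -0.15079 ≈ 15.021 hours.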